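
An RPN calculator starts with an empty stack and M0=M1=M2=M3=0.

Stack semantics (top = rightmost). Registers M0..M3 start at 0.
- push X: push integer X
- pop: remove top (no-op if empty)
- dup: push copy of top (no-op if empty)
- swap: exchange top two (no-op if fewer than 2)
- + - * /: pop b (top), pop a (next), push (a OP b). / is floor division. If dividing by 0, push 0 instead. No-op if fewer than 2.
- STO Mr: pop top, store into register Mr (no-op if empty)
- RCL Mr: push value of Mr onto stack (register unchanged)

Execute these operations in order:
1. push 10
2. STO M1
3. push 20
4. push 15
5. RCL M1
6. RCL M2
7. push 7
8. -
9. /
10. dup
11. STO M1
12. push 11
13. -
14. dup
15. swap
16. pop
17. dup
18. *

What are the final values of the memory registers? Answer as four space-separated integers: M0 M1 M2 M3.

After op 1 (push 10): stack=[10] mem=[0,0,0,0]
After op 2 (STO M1): stack=[empty] mem=[0,10,0,0]
After op 3 (push 20): stack=[20] mem=[0,10,0,0]
After op 4 (push 15): stack=[20,15] mem=[0,10,0,0]
After op 5 (RCL M1): stack=[20,15,10] mem=[0,10,0,0]
After op 6 (RCL M2): stack=[20,15,10,0] mem=[0,10,0,0]
After op 7 (push 7): stack=[20,15,10,0,7] mem=[0,10,0,0]
After op 8 (-): stack=[20,15,10,-7] mem=[0,10,0,0]
After op 9 (/): stack=[20,15,-2] mem=[0,10,0,0]
After op 10 (dup): stack=[20,15,-2,-2] mem=[0,10,0,0]
After op 11 (STO M1): stack=[20,15,-2] mem=[0,-2,0,0]
After op 12 (push 11): stack=[20,15,-2,11] mem=[0,-2,0,0]
After op 13 (-): stack=[20,15,-13] mem=[0,-2,0,0]
After op 14 (dup): stack=[20,15,-13,-13] mem=[0,-2,0,0]
After op 15 (swap): stack=[20,15,-13,-13] mem=[0,-2,0,0]
After op 16 (pop): stack=[20,15,-13] mem=[0,-2,0,0]
After op 17 (dup): stack=[20,15,-13,-13] mem=[0,-2,0,0]
After op 18 (*): stack=[20,15,169] mem=[0,-2,0,0]

Answer: 0 -2 0 0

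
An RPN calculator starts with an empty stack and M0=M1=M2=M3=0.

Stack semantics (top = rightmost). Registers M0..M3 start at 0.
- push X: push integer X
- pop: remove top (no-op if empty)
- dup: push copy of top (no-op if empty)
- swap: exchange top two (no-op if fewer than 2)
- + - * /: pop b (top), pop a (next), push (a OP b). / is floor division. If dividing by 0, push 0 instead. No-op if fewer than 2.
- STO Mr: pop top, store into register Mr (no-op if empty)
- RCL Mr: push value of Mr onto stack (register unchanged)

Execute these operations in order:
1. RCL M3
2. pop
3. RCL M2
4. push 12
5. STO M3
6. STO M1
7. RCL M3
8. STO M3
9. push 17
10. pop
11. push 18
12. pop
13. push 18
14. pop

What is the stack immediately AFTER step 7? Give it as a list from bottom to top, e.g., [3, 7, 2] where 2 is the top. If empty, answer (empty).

After op 1 (RCL M3): stack=[0] mem=[0,0,0,0]
After op 2 (pop): stack=[empty] mem=[0,0,0,0]
After op 3 (RCL M2): stack=[0] mem=[0,0,0,0]
After op 4 (push 12): stack=[0,12] mem=[0,0,0,0]
After op 5 (STO M3): stack=[0] mem=[0,0,0,12]
After op 6 (STO M1): stack=[empty] mem=[0,0,0,12]
After op 7 (RCL M3): stack=[12] mem=[0,0,0,12]

[12]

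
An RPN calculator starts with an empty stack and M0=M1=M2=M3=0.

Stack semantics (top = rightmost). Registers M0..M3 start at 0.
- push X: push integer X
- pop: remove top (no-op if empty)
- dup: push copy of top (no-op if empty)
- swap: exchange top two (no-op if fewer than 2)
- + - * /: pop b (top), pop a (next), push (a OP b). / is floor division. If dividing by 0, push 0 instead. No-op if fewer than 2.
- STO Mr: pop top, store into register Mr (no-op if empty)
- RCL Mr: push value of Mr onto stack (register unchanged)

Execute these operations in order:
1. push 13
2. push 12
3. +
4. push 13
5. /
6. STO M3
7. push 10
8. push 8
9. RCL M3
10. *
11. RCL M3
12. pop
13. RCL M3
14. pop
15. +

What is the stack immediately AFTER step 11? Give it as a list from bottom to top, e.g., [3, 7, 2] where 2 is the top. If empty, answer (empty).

After op 1 (push 13): stack=[13] mem=[0,0,0,0]
After op 2 (push 12): stack=[13,12] mem=[0,0,0,0]
After op 3 (+): stack=[25] mem=[0,0,0,0]
After op 4 (push 13): stack=[25,13] mem=[0,0,0,0]
After op 5 (/): stack=[1] mem=[0,0,0,0]
After op 6 (STO M3): stack=[empty] mem=[0,0,0,1]
After op 7 (push 10): stack=[10] mem=[0,0,0,1]
After op 8 (push 8): stack=[10,8] mem=[0,0,0,1]
After op 9 (RCL M3): stack=[10,8,1] mem=[0,0,0,1]
After op 10 (*): stack=[10,8] mem=[0,0,0,1]
After op 11 (RCL M3): stack=[10,8,1] mem=[0,0,0,1]

[10, 8, 1]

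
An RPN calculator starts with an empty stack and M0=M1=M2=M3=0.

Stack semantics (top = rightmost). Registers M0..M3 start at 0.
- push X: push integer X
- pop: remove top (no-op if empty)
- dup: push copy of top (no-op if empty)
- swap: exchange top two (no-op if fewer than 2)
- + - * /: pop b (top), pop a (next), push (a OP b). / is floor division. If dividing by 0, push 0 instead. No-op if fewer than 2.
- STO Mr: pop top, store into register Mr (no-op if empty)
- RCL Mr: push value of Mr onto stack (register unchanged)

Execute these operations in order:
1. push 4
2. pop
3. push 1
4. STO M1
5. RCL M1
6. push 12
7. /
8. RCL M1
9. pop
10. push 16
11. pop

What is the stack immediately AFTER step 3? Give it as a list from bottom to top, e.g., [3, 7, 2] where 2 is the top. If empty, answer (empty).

After op 1 (push 4): stack=[4] mem=[0,0,0,0]
After op 2 (pop): stack=[empty] mem=[0,0,0,0]
After op 3 (push 1): stack=[1] mem=[0,0,0,0]

[1]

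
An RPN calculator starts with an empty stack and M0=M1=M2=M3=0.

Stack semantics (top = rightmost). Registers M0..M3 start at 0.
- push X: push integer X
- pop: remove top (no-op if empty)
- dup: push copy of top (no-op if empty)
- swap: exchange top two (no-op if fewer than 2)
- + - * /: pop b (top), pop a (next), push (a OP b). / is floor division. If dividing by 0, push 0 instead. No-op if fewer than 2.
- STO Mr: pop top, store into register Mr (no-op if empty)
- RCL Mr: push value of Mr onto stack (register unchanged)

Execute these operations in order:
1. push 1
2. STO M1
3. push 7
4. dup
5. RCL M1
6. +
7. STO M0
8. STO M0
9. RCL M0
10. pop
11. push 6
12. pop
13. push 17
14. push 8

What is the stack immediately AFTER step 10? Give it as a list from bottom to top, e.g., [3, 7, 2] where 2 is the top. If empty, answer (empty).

After op 1 (push 1): stack=[1] mem=[0,0,0,0]
After op 2 (STO M1): stack=[empty] mem=[0,1,0,0]
After op 3 (push 7): stack=[7] mem=[0,1,0,0]
After op 4 (dup): stack=[7,7] mem=[0,1,0,0]
After op 5 (RCL M1): stack=[7,7,1] mem=[0,1,0,0]
After op 6 (+): stack=[7,8] mem=[0,1,0,0]
After op 7 (STO M0): stack=[7] mem=[8,1,0,0]
After op 8 (STO M0): stack=[empty] mem=[7,1,0,0]
After op 9 (RCL M0): stack=[7] mem=[7,1,0,0]
After op 10 (pop): stack=[empty] mem=[7,1,0,0]

(empty)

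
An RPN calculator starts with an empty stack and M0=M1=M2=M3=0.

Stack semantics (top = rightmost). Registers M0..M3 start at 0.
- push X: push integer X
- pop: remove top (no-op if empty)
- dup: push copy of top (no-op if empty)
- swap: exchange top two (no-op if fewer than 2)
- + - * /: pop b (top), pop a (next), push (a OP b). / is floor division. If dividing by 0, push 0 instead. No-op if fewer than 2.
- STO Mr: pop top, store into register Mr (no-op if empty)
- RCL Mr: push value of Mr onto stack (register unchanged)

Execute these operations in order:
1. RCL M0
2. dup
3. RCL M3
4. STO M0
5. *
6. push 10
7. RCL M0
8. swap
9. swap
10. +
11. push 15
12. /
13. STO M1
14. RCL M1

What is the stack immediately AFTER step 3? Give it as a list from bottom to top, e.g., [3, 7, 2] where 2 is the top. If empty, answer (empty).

After op 1 (RCL M0): stack=[0] mem=[0,0,0,0]
After op 2 (dup): stack=[0,0] mem=[0,0,0,0]
After op 3 (RCL M3): stack=[0,0,0] mem=[0,0,0,0]

[0, 0, 0]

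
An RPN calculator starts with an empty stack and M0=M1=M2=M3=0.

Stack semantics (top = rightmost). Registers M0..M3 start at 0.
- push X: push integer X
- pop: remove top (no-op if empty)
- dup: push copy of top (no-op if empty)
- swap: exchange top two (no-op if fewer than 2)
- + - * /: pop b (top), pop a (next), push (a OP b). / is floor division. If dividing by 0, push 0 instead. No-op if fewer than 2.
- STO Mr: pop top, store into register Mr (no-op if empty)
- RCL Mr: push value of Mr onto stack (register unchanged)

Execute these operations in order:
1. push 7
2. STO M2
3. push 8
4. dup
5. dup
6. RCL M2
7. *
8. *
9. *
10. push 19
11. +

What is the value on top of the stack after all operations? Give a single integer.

After op 1 (push 7): stack=[7] mem=[0,0,0,0]
After op 2 (STO M2): stack=[empty] mem=[0,0,7,0]
After op 3 (push 8): stack=[8] mem=[0,0,7,0]
After op 4 (dup): stack=[8,8] mem=[0,0,7,0]
After op 5 (dup): stack=[8,8,8] mem=[0,0,7,0]
After op 6 (RCL M2): stack=[8,8,8,7] mem=[0,0,7,0]
After op 7 (*): stack=[8,8,56] mem=[0,0,7,0]
After op 8 (*): stack=[8,448] mem=[0,0,7,0]
After op 9 (*): stack=[3584] mem=[0,0,7,0]
After op 10 (push 19): stack=[3584,19] mem=[0,0,7,0]
After op 11 (+): stack=[3603] mem=[0,0,7,0]

Answer: 3603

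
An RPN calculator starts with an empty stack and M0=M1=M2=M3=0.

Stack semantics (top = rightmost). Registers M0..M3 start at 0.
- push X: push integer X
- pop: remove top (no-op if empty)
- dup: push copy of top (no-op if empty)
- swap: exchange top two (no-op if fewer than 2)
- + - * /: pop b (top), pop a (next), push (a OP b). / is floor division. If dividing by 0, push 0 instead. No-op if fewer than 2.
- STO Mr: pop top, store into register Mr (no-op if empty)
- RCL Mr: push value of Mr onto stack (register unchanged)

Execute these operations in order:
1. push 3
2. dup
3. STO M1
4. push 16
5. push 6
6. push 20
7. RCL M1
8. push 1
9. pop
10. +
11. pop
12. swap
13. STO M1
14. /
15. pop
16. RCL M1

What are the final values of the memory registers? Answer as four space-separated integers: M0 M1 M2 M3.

After op 1 (push 3): stack=[3] mem=[0,0,0,0]
After op 2 (dup): stack=[3,3] mem=[0,0,0,0]
After op 3 (STO M1): stack=[3] mem=[0,3,0,0]
After op 4 (push 16): stack=[3,16] mem=[0,3,0,0]
After op 5 (push 6): stack=[3,16,6] mem=[0,3,0,0]
After op 6 (push 20): stack=[3,16,6,20] mem=[0,3,0,0]
After op 7 (RCL M1): stack=[3,16,6,20,3] mem=[0,3,0,0]
After op 8 (push 1): stack=[3,16,6,20,3,1] mem=[0,3,0,0]
After op 9 (pop): stack=[3,16,6,20,3] mem=[0,3,0,0]
After op 10 (+): stack=[3,16,6,23] mem=[0,3,0,0]
After op 11 (pop): stack=[3,16,6] mem=[0,3,0,0]
After op 12 (swap): stack=[3,6,16] mem=[0,3,0,0]
After op 13 (STO M1): stack=[3,6] mem=[0,16,0,0]
After op 14 (/): stack=[0] mem=[0,16,0,0]
After op 15 (pop): stack=[empty] mem=[0,16,0,0]
After op 16 (RCL M1): stack=[16] mem=[0,16,0,0]

Answer: 0 16 0 0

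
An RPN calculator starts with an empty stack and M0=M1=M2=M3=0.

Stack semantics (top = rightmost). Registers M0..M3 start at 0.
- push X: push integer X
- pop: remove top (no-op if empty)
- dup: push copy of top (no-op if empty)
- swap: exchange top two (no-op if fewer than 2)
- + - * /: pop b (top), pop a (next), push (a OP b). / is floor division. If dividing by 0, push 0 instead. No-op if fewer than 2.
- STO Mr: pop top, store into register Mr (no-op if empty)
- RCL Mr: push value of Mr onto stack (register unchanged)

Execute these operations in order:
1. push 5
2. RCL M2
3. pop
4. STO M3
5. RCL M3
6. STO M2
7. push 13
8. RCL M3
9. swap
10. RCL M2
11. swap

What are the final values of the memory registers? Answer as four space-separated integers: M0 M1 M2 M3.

Answer: 0 0 5 5

Derivation:
After op 1 (push 5): stack=[5] mem=[0,0,0,0]
After op 2 (RCL M2): stack=[5,0] mem=[0,0,0,0]
After op 3 (pop): stack=[5] mem=[0,0,0,0]
After op 4 (STO M3): stack=[empty] mem=[0,0,0,5]
After op 5 (RCL M3): stack=[5] mem=[0,0,0,5]
After op 6 (STO M2): stack=[empty] mem=[0,0,5,5]
After op 7 (push 13): stack=[13] mem=[0,0,5,5]
After op 8 (RCL M3): stack=[13,5] mem=[0,0,5,5]
After op 9 (swap): stack=[5,13] mem=[0,0,5,5]
After op 10 (RCL M2): stack=[5,13,5] mem=[0,0,5,5]
After op 11 (swap): stack=[5,5,13] mem=[0,0,5,5]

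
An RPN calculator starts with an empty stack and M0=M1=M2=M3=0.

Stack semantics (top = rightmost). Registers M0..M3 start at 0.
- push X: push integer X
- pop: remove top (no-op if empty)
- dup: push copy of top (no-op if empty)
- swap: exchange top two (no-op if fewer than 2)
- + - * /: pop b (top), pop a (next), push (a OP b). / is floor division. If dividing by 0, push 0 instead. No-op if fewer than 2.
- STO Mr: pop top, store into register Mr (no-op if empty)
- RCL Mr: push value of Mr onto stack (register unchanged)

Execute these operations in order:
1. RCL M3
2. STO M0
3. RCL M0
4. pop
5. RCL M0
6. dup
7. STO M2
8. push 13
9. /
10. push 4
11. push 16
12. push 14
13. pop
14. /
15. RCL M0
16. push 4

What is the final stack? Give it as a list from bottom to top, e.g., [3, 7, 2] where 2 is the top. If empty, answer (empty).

After op 1 (RCL M3): stack=[0] mem=[0,0,0,0]
After op 2 (STO M0): stack=[empty] mem=[0,0,0,0]
After op 3 (RCL M0): stack=[0] mem=[0,0,0,0]
After op 4 (pop): stack=[empty] mem=[0,0,0,0]
After op 5 (RCL M0): stack=[0] mem=[0,0,0,0]
After op 6 (dup): stack=[0,0] mem=[0,0,0,0]
After op 7 (STO M2): stack=[0] mem=[0,0,0,0]
After op 8 (push 13): stack=[0,13] mem=[0,0,0,0]
After op 9 (/): stack=[0] mem=[0,0,0,0]
After op 10 (push 4): stack=[0,4] mem=[0,0,0,0]
After op 11 (push 16): stack=[0,4,16] mem=[0,0,0,0]
After op 12 (push 14): stack=[0,4,16,14] mem=[0,0,0,0]
After op 13 (pop): stack=[0,4,16] mem=[0,0,0,0]
After op 14 (/): stack=[0,0] mem=[0,0,0,0]
After op 15 (RCL M0): stack=[0,0,0] mem=[0,0,0,0]
After op 16 (push 4): stack=[0,0,0,4] mem=[0,0,0,0]

Answer: [0, 0, 0, 4]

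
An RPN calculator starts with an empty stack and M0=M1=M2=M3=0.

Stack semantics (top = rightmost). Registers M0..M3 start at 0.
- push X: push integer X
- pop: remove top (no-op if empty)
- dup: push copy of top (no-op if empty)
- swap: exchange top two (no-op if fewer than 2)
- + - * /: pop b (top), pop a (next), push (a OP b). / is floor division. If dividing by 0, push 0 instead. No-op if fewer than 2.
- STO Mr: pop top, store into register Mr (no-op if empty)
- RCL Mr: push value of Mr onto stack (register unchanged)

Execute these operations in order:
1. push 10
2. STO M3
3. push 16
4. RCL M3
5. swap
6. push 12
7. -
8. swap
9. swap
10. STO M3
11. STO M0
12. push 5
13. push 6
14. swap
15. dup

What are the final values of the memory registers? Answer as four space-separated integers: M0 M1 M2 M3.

After op 1 (push 10): stack=[10] mem=[0,0,0,0]
After op 2 (STO M3): stack=[empty] mem=[0,0,0,10]
After op 3 (push 16): stack=[16] mem=[0,0,0,10]
After op 4 (RCL M3): stack=[16,10] mem=[0,0,0,10]
After op 5 (swap): stack=[10,16] mem=[0,0,0,10]
After op 6 (push 12): stack=[10,16,12] mem=[0,0,0,10]
After op 7 (-): stack=[10,4] mem=[0,0,0,10]
After op 8 (swap): stack=[4,10] mem=[0,0,0,10]
After op 9 (swap): stack=[10,4] mem=[0,0,0,10]
After op 10 (STO M3): stack=[10] mem=[0,0,0,4]
After op 11 (STO M0): stack=[empty] mem=[10,0,0,4]
After op 12 (push 5): stack=[5] mem=[10,0,0,4]
After op 13 (push 6): stack=[5,6] mem=[10,0,0,4]
After op 14 (swap): stack=[6,5] mem=[10,0,0,4]
After op 15 (dup): stack=[6,5,5] mem=[10,0,0,4]

Answer: 10 0 0 4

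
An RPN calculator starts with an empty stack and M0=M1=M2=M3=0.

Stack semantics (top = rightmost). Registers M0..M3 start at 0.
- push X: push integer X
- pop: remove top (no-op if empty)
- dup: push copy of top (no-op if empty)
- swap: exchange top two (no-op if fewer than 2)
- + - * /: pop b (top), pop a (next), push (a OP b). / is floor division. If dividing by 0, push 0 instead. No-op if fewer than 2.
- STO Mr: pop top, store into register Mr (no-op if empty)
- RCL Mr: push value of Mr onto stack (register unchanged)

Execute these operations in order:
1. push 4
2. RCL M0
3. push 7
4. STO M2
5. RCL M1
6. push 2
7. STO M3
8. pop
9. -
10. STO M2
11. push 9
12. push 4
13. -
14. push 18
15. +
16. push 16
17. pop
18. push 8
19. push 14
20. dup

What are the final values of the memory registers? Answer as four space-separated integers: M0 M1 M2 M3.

Answer: 0 0 4 2

Derivation:
After op 1 (push 4): stack=[4] mem=[0,0,0,0]
After op 2 (RCL M0): stack=[4,0] mem=[0,0,0,0]
After op 3 (push 7): stack=[4,0,7] mem=[0,0,0,0]
After op 4 (STO M2): stack=[4,0] mem=[0,0,7,0]
After op 5 (RCL M1): stack=[4,0,0] mem=[0,0,7,0]
After op 6 (push 2): stack=[4,0,0,2] mem=[0,0,7,0]
After op 7 (STO M3): stack=[4,0,0] mem=[0,0,7,2]
After op 8 (pop): stack=[4,0] mem=[0,0,7,2]
After op 9 (-): stack=[4] mem=[0,0,7,2]
After op 10 (STO M2): stack=[empty] mem=[0,0,4,2]
After op 11 (push 9): stack=[9] mem=[0,0,4,2]
After op 12 (push 4): stack=[9,4] mem=[0,0,4,2]
After op 13 (-): stack=[5] mem=[0,0,4,2]
After op 14 (push 18): stack=[5,18] mem=[0,0,4,2]
After op 15 (+): stack=[23] mem=[0,0,4,2]
After op 16 (push 16): stack=[23,16] mem=[0,0,4,2]
After op 17 (pop): stack=[23] mem=[0,0,4,2]
After op 18 (push 8): stack=[23,8] mem=[0,0,4,2]
After op 19 (push 14): stack=[23,8,14] mem=[0,0,4,2]
After op 20 (dup): stack=[23,8,14,14] mem=[0,0,4,2]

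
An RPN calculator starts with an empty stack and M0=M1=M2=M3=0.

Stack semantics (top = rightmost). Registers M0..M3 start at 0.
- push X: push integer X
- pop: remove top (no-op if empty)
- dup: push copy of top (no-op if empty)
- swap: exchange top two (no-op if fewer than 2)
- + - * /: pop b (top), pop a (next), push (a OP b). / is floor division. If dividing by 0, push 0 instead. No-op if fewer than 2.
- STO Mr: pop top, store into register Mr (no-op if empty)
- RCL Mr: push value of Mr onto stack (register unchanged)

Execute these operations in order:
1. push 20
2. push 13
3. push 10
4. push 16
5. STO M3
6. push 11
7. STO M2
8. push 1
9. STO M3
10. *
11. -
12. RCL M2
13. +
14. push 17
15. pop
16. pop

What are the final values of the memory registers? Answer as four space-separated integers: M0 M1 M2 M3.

After op 1 (push 20): stack=[20] mem=[0,0,0,0]
After op 2 (push 13): stack=[20,13] mem=[0,0,0,0]
After op 3 (push 10): stack=[20,13,10] mem=[0,0,0,0]
After op 4 (push 16): stack=[20,13,10,16] mem=[0,0,0,0]
After op 5 (STO M3): stack=[20,13,10] mem=[0,0,0,16]
After op 6 (push 11): stack=[20,13,10,11] mem=[0,0,0,16]
After op 7 (STO M2): stack=[20,13,10] mem=[0,0,11,16]
After op 8 (push 1): stack=[20,13,10,1] mem=[0,0,11,16]
After op 9 (STO M3): stack=[20,13,10] mem=[0,0,11,1]
After op 10 (*): stack=[20,130] mem=[0,0,11,1]
After op 11 (-): stack=[-110] mem=[0,0,11,1]
After op 12 (RCL M2): stack=[-110,11] mem=[0,0,11,1]
After op 13 (+): stack=[-99] mem=[0,0,11,1]
After op 14 (push 17): stack=[-99,17] mem=[0,0,11,1]
After op 15 (pop): stack=[-99] mem=[0,0,11,1]
After op 16 (pop): stack=[empty] mem=[0,0,11,1]

Answer: 0 0 11 1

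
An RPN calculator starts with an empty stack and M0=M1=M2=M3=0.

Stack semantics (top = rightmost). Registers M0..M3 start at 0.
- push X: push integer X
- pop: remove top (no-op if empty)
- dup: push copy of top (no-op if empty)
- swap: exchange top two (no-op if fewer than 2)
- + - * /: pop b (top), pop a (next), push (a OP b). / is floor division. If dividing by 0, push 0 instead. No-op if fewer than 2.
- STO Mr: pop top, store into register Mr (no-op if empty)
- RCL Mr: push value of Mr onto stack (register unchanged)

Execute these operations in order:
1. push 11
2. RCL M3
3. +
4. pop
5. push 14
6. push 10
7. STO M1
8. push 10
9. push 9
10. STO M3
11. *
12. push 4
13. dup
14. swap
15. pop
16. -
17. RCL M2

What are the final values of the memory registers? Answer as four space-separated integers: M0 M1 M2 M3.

After op 1 (push 11): stack=[11] mem=[0,0,0,0]
After op 2 (RCL M3): stack=[11,0] mem=[0,0,0,0]
After op 3 (+): stack=[11] mem=[0,0,0,0]
After op 4 (pop): stack=[empty] mem=[0,0,0,0]
After op 5 (push 14): stack=[14] mem=[0,0,0,0]
After op 6 (push 10): stack=[14,10] mem=[0,0,0,0]
After op 7 (STO M1): stack=[14] mem=[0,10,0,0]
After op 8 (push 10): stack=[14,10] mem=[0,10,0,0]
After op 9 (push 9): stack=[14,10,9] mem=[0,10,0,0]
After op 10 (STO M3): stack=[14,10] mem=[0,10,0,9]
After op 11 (*): stack=[140] mem=[0,10,0,9]
After op 12 (push 4): stack=[140,4] mem=[0,10,0,9]
After op 13 (dup): stack=[140,4,4] mem=[0,10,0,9]
After op 14 (swap): stack=[140,4,4] mem=[0,10,0,9]
After op 15 (pop): stack=[140,4] mem=[0,10,0,9]
After op 16 (-): stack=[136] mem=[0,10,0,9]
After op 17 (RCL M2): stack=[136,0] mem=[0,10,0,9]

Answer: 0 10 0 9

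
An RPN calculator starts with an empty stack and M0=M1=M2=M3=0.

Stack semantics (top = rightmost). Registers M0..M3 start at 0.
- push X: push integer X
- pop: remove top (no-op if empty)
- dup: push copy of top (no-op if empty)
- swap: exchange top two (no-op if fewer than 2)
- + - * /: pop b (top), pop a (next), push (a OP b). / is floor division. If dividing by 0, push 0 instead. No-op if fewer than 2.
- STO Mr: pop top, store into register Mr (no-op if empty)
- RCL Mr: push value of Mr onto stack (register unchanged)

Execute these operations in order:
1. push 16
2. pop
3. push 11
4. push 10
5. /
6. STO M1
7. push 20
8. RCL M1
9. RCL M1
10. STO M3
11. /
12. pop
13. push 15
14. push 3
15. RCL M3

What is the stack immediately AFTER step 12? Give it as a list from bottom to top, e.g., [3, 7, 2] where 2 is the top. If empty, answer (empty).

After op 1 (push 16): stack=[16] mem=[0,0,0,0]
After op 2 (pop): stack=[empty] mem=[0,0,0,0]
After op 3 (push 11): stack=[11] mem=[0,0,0,0]
After op 4 (push 10): stack=[11,10] mem=[0,0,0,0]
After op 5 (/): stack=[1] mem=[0,0,0,0]
After op 6 (STO M1): stack=[empty] mem=[0,1,0,0]
After op 7 (push 20): stack=[20] mem=[0,1,0,0]
After op 8 (RCL M1): stack=[20,1] mem=[0,1,0,0]
After op 9 (RCL M1): stack=[20,1,1] mem=[0,1,0,0]
After op 10 (STO M3): stack=[20,1] mem=[0,1,0,1]
After op 11 (/): stack=[20] mem=[0,1,0,1]
After op 12 (pop): stack=[empty] mem=[0,1,0,1]

(empty)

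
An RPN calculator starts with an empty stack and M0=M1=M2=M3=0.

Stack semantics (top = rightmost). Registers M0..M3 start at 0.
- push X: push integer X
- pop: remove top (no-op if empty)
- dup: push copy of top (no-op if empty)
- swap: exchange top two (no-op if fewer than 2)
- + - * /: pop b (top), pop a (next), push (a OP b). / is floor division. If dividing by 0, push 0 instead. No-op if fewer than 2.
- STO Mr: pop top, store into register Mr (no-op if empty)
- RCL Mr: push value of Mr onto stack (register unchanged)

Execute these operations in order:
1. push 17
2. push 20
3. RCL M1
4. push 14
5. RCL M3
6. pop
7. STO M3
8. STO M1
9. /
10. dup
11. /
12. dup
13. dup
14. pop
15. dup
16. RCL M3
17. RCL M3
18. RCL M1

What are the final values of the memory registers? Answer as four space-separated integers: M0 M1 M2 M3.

After op 1 (push 17): stack=[17] mem=[0,0,0,0]
After op 2 (push 20): stack=[17,20] mem=[0,0,0,0]
After op 3 (RCL M1): stack=[17,20,0] mem=[0,0,0,0]
After op 4 (push 14): stack=[17,20,0,14] mem=[0,0,0,0]
After op 5 (RCL M3): stack=[17,20,0,14,0] mem=[0,0,0,0]
After op 6 (pop): stack=[17,20,0,14] mem=[0,0,0,0]
After op 7 (STO M3): stack=[17,20,0] mem=[0,0,0,14]
After op 8 (STO M1): stack=[17,20] mem=[0,0,0,14]
After op 9 (/): stack=[0] mem=[0,0,0,14]
After op 10 (dup): stack=[0,0] mem=[0,0,0,14]
After op 11 (/): stack=[0] mem=[0,0,0,14]
After op 12 (dup): stack=[0,0] mem=[0,0,0,14]
After op 13 (dup): stack=[0,0,0] mem=[0,0,0,14]
After op 14 (pop): stack=[0,0] mem=[0,0,0,14]
After op 15 (dup): stack=[0,0,0] mem=[0,0,0,14]
After op 16 (RCL M3): stack=[0,0,0,14] mem=[0,0,0,14]
After op 17 (RCL M3): stack=[0,0,0,14,14] mem=[0,0,0,14]
After op 18 (RCL M1): stack=[0,0,0,14,14,0] mem=[0,0,0,14]

Answer: 0 0 0 14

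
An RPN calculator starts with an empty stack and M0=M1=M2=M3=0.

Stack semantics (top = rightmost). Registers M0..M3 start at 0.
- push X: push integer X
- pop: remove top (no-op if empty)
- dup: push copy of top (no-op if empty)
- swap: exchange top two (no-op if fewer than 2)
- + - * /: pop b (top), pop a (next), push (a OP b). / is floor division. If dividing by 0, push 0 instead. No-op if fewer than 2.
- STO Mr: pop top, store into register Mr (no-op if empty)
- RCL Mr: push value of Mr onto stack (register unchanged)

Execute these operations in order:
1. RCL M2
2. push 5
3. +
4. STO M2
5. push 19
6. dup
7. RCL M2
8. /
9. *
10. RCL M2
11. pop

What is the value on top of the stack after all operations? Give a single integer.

After op 1 (RCL M2): stack=[0] mem=[0,0,0,0]
After op 2 (push 5): stack=[0,5] mem=[0,0,0,0]
After op 3 (+): stack=[5] mem=[0,0,0,0]
After op 4 (STO M2): stack=[empty] mem=[0,0,5,0]
After op 5 (push 19): stack=[19] mem=[0,0,5,0]
After op 6 (dup): stack=[19,19] mem=[0,0,5,0]
After op 7 (RCL M2): stack=[19,19,5] mem=[0,0,5,0]
After op 8 (/): stack=[19,3] mem=[0,0,5,0]
After op 9 (*): stack=[57] mem=[0,0,5,0]
After op 10 (RCL M2): stack=[57,5] mem=[0,0,5,0]
After op 11 (pop): stack=[57] mem=[0,0,5,0]

Answer: 57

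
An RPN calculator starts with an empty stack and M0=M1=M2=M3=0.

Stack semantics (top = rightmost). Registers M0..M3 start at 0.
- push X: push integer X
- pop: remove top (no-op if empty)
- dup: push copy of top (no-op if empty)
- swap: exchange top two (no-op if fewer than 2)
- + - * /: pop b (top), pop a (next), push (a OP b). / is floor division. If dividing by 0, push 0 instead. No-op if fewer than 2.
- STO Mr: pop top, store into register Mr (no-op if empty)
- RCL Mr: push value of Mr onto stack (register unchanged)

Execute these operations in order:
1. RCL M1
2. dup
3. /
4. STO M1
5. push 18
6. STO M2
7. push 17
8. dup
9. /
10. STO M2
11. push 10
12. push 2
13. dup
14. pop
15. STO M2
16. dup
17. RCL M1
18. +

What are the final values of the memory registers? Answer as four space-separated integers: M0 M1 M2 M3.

After op 1 (RCL M1): stack=[0] mem=[0,0,0,0]
After op 2 (dup): stack=[0,0] mem=[0,0,0,0]
After op 3 (/): stack=[0] mem=[0,0,0,0]
After op 4 (STO M1): stack=[empty] mem=[0,0,0,0]
After op 5 (push 18): stack=[18] mem=[0,0,0,0]
After op 6 (STO M2): stack=[empty] mem=[0,0,18,0]
After op 7 (push 17): stack=[17] mem=[0,0,18,0]
After op 8 (dup): stack=[17,17] mem=[0,0,18,0]
After op 9 (/): stack=[1] mem=[0,0,18,0]
After op 10 (STO M2): stack=[empty] mem=[0,0,1,0]
After op 11 (push 10): stack=[10] mem=[0,0,1,0]
After op 12 (push 2): stack=[10,2] mem=[0,0,1,0]
After op 13 (dup): stack=[10,2,2] mem=[0,0,1,0]
After op 14 (pop): stack=[10,2] mem=[0,0,1,0]
After op 15 (STO M2): stack=[10] mem=[0,0,2,0]
After op 16 (dup): stack=[10,10] mem=[0,0,2,0]
After op 17 (RCL M1): stack=[10,10,0] mem=[0,0,2,0]
After op 18 (+): stack=[10,10] mem=[0,0,2,0]

Answer: 0 0 2 0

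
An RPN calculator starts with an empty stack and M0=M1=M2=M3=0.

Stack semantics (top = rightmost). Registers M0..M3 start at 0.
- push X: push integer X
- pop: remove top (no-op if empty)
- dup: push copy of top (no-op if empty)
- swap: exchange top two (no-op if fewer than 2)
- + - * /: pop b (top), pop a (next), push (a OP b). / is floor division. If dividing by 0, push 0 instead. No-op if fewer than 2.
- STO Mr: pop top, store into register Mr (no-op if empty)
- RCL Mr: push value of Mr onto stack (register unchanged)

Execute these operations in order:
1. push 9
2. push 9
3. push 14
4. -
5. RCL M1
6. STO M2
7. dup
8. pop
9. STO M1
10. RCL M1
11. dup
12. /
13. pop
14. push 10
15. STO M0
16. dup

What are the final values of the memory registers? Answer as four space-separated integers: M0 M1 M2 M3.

After op 1 (push 9): stack=[9] mem=[0,0,0,0]
After op 2 (push 9): stack=[9,9] mem=[0,0,0,0]
After op 3 (push 14): stack=[9,9,14] mem=[0,0,0,0]
After op 4 (-): stack=[9,-5] mem=[0,0,0,0]
After op 5 (RCL M1): stack=[9,-5,0] mem=[0,0,0,0]
After op 6 (STO M2): stack=[9,-5] mem=[0,0,0,0]
After op 7 (dup): stack=[9,-5,-5] mem=[0,0,0,0]
After op 8 (pop): stack=[9,-5] mem=[0,0,0,0]
After op 9 (STO M1): stack=[9] mem=[0,-5,0,0]
After op 10 (RCL M1): stack=[9,-5] mem=[0,-5,0,0]
After op 11 (dup): stack=[9,-5,-5] mem=[0,-5,0,0]
After op 12 (/): stack=[9,1] mem=[0,-5,0,0]
After op 13 (pop): stack=[9] mem=[0,-5,0,0]
After op 14 (push 10): stack=[9,10] mem=[0,-5,0,0]
After op 15 (STO M0): stack=[9] mem=[10,-5,0,0]
After op 16 (dup): stack=[9,9] mem=[10,-5,0,0]

Answer: 10 -5 0 0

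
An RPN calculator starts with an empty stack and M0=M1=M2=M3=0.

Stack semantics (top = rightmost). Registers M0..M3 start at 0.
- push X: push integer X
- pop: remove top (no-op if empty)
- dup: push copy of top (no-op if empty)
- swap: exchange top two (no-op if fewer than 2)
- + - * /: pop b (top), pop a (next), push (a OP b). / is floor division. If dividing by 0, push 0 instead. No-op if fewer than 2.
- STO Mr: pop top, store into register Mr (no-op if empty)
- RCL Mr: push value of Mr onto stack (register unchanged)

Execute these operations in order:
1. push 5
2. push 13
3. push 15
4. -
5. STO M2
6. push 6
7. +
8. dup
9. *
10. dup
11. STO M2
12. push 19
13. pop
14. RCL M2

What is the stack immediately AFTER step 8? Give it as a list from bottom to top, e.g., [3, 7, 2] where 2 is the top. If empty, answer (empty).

After op 1 (push 5): stack=[5] mem=[0,0,0,0]
After op 2 (push 13): stack=[5,13] mem=[0,0,0,0]
After op 3 (push 15): stack=[5,13,15] mem=[0,0,0,0]
After op 4 (-): stack=[5,-2] mem=[0,0,0,0]
After op 5 (STO M2): stack=[5] mem=[0,0,-2,0]
After op 6 (push 6): stack=[5,6] mem=[0,0,-2,0]
After op 7 (+): stack=[11] mem=[0,0,-2,0]
After op 8 (dup): stack=[11,11] mem=[0,0,-2,0]

[11, 11]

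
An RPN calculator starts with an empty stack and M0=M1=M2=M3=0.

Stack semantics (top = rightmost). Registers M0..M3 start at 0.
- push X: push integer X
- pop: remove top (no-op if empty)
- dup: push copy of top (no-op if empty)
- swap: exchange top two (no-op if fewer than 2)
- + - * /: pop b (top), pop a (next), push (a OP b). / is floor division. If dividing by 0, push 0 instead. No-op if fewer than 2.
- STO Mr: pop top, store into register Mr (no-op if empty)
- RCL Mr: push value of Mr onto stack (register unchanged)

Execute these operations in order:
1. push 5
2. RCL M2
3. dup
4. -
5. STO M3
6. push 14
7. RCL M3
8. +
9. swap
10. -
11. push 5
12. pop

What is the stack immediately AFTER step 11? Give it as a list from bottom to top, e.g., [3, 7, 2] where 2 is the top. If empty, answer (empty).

After op 1 (push 5): stack=[5] mem=[0,0,0,0]
After op 2 (RCL M2): stack=[5,0] mem=[0,0,0,0]
After op 3 (dup): stack=[5,0,0] mem=[0,0,0,0]
After op 4 (-): stack=[5,0] mem=[0,0,0,0]
After op 5 (STO M3): stack=[5] mem=[0,0,0,0]
After op 6 (push 14): stack=[5,14] mem=[0,0,0,0]
After op 7 (RCL M3): stack=[5,14,0] mem=[0,0,0,0]
After op 8 (+): stack=[5,14] mem=[0,0,0,0]
After op 9 (swap): stack=[14,5] mem=[0,0,0,0]
After op 10 (-): stack=[9] mem=[0,0,0,0]
After op 11 (push 5): stack=[9,5] mem=[0,0,0,0]

[9, 5]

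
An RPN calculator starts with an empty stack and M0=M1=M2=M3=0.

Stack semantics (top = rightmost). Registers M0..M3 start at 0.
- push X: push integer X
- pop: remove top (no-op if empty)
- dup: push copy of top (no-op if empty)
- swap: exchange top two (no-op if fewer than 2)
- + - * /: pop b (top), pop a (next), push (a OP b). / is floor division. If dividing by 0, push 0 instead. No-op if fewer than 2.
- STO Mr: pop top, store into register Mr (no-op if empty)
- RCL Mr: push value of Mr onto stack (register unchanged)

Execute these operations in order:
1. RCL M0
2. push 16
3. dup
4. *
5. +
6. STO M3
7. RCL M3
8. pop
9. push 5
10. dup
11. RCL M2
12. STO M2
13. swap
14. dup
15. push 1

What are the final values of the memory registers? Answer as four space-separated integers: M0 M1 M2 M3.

Answer: 0 0 0 256

Derivation:
After op 1 (RCL M0): stack=[0] mem=[0,0,0,0]
After op 2 (push 16): stack=[0,16] mem=[0,0,0,0]
After op 3 (dup): stack=[0,16,16] mem=[0,0,0,0]
After op 4 (*): stack=[0,256] mem=[0,0,0,0]
After op 5 (+): stack=[256] mem=[0,0,0,0]
After op 6 (STO M3): stack=[empty] mem=[0,0,0,256]
After op 7 (RCL M3): stack=[256] mem=[0,0,0,256]
After op 8 (pop): stack=[empty] mem=[0,0,0,256]
After op 9 (push 5): stack=[5] mem=[0,0,0,256]
After op 10 (dup): stack=[5,5] mem=[0,0,0,256]
After op 11 (RCL M2): stack=[5,5,0] mem=[0,0,0,256]
After op 12 (STO M2): stack=[5,5] mem=[0,0,0,256]
After op 13 (swap): stack=[5,5] mem=[0,0,0,256]
After op 14 (dup): stack=[5,5,5] mem=[0,0,0,256]
After op 15 (push 1): stack=[5,5,5,1] mem=[0,0,0,256]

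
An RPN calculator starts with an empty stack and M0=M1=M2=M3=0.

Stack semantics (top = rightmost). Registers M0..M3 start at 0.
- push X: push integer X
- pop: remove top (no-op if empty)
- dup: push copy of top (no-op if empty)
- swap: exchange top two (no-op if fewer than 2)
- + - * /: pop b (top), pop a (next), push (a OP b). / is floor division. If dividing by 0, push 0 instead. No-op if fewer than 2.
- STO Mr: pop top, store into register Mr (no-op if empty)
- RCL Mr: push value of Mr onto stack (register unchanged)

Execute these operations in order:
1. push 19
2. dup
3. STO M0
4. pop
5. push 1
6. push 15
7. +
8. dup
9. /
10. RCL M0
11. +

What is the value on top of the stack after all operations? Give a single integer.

After op 1 (push 19): stack=[19] mem=[0,0,0,0]
After op 2 (dup): stack=[19,19] mem=[0,0,0,0]
After op 3 (STO M0): stack=[19] mem=[19,0,0,0]
After op 4 (pop): stack=[empty] mem=[19,0,0,0]
After op 5 (push 1): stack=[1] mem=[19,0,0,0]
After op 6 (push 15): stack=[1,15] mem=[19,0,0,0]
After op 7 (+): stack=[16] mem=[19,0,0,0]
After op 8 (dup): stack=[16,16] mem=[19,0,0,0]
After op 9 (/): stack=[1] mem=[19,0,0,0]
After op 10 (RCL M0): stack=[1,19] mem=[19,0,0,0]
After op 11 (+): stack=[20] mem=[19,0,0,0]

Answer: 20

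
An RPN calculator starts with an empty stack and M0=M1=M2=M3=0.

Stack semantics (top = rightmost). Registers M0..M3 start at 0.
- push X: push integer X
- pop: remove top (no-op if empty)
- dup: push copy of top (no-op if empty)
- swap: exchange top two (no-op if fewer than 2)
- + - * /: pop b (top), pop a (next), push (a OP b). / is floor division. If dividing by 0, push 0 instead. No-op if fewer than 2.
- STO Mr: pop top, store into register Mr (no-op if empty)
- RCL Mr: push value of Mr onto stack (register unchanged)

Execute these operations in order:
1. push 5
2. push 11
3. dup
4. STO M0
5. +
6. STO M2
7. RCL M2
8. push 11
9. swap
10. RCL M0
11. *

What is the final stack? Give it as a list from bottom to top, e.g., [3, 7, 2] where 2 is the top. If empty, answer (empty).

After op 1 (push 5): stack=[5] mem=[0,0,0,0]
After op 2 (push 11): stack=[5,11] mem=[0,0,0,0]
After op 3 (dup): stack=[5,11,11] mem=[0,0,0,0]
After op 4 (STO M0): stack=[5,11] mem=[11,0,0,0]
After op 5 (+): stack=[16] mem=[11,0,0,0]
After op 6 (STO M2): stack=[empty] mem=[11,0,16,0]
After op 7 (RCL M2): stack=[16] mem=[11,0,16,0]
After op 8 (push 11): stack=[16,11] mem=[11,0,16,0]
After op 9 (swap): stack=[11,16] mem=[11,0,16,0]
After op 10 (RCL M0): stack=[11,16,11] mem=[11,0,16,0]
After op 11 (*): stack=[11,176] mem=[11,0,16,0]

Answer: [11, 176]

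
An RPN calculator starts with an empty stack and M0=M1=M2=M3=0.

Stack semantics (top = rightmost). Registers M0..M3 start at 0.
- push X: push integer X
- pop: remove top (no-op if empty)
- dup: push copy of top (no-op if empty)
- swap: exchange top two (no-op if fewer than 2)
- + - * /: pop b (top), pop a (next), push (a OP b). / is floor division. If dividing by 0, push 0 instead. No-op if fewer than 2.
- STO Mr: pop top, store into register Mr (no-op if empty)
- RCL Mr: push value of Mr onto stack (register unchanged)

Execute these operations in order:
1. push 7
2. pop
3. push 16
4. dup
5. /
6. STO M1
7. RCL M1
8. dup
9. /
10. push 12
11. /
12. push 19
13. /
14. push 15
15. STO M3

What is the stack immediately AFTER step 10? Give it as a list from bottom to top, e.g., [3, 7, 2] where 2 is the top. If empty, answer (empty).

After op 1 (push 7): stack=[7] mem=[0,0,0,0]
After op 2 (pop): stack=[empty] mem=[0,0,0,0]
After op 3 (push 16): stack=[16] mem=[0,0,0,0]
After op 4 (dup): stack=[16,16] mem=[0,0,0,0]
After op 5 (/): stack=[1] mem=[0,0,0,0]
After op 6 (STO M1): stack=[empty] mem=[0,1,0,0]
After op 7 (RCL M1): stack=[1] mem=[0,1,0,0]
After op 8 (dup): stack=[1,1] mem=[0,1,0,0]
After op 9 (/): stack=[1] mem=[0,1,0,0]
After op 10 (push 12): stack=[1,12] mem=[0,1,0,0]

[1, 12]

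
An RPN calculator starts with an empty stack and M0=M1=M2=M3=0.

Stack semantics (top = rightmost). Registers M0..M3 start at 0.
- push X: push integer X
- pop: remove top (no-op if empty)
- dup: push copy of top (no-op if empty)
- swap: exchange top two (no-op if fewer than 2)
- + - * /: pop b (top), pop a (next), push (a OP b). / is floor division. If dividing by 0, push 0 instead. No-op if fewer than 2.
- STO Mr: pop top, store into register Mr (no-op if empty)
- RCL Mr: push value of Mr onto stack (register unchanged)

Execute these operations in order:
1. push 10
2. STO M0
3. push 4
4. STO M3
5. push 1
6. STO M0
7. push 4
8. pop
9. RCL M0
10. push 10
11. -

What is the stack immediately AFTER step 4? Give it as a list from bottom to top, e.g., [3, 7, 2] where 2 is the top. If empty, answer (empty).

After op 1 (push 10): stack=[10] mem=[0,0,0,0]
After op 2 (STO M0): stack=[empty] mem=[10,0,0,0]
After op 3 (push 4): stack=[4] mem=[10,0,0,0]
After op 4 (STO M3): stack=[empty] mem=[10,0,0,4]

(empty)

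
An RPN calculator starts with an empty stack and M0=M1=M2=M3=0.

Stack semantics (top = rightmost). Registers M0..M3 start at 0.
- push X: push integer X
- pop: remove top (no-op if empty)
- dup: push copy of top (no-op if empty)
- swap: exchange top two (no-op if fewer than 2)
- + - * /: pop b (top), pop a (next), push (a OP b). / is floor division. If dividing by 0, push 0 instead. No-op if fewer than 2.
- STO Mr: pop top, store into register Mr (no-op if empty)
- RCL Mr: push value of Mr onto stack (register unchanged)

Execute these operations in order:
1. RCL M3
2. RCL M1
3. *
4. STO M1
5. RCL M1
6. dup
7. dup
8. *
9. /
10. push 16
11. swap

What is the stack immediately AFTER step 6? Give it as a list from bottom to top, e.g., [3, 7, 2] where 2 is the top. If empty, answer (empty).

After op 1 (RCL M3): stack=[0] mem=[0,0,0,0]
After op 2 (RCL M1): stack=[0,0] mem=[0,0,0,0]
After op 3 (*): stack=[0] mem=[0,0,0,0]
After op 4 (STO M1): stack=[empty] mem=[0,0,0,0]
After op 5 (RCL M1): stack=[0] mem=[0,0,0,0]
After op 6 (dup): stack=[0,0] mem=[0,0,0,0]

[0, 0]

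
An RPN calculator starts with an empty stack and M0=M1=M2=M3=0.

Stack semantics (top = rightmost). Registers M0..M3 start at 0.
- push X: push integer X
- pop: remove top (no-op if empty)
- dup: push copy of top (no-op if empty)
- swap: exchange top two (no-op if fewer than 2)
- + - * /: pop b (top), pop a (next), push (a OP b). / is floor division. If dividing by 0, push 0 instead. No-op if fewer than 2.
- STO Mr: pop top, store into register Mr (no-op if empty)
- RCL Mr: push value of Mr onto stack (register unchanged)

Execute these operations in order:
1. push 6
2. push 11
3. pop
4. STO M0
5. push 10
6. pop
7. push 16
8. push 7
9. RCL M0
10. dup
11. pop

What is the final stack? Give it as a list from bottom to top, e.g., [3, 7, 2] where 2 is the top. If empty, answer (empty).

After op 1 (push 6): stack=[6] mem=[0,0,0,0]
After op 2 (push 11): stack=[6,11] mem=[0,0,0,0]
After op 3 (pop): stack=[6] mem=[0,0,0,0]
After op 4 (STO M0): stack=[empty] mem=[6,0,0,0]
After op 5 (push 10): stack=[10] mem=[6,0,0,0]
After op 6 (pop): stack=[empty] mem=[6,0,0,0]
After op 7 (push 16): stack=[16] mem=[6,0,0,0]
After op 8 (push 7): stack=[16,7] mem=[6,0,0,0]
After op 9 (RCL M0): stack=[16,7,6] mem=[6,0,0,0]
After op 10 (dup): stack=[16,7,6,6] mem=[6,0,0,0]
After op 11 (pop): stack=[16,7,6] mem=[6,0,0,0]

Answer: [16, 7, 6]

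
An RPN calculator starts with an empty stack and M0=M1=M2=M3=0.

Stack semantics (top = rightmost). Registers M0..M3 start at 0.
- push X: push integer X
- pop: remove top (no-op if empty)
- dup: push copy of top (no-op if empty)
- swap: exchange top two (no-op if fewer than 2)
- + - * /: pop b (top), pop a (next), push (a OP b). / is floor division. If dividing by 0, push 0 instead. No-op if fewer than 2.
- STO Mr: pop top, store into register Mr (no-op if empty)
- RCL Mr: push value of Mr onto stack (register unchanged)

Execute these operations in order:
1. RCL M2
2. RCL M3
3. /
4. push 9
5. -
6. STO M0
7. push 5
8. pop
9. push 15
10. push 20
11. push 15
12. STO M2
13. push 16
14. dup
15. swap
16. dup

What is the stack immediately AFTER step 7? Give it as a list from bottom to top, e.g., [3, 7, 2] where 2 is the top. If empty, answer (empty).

After op 1 (RCL M2): stack=[0] mem=[0,0,0,0]
After op 2 (RCL M3): stack=[0,0] mem=[0,0,0,0]
After op 3 (/): stack=[0] mem=[0,0,0,0]
After op 4 (push 9): stack=[0,9] mem=[0,0,0,0]
After op 5 (-): stack=[-9] mem=[0,0,0,0]
After op 6 (STO M0): stack=[empty] mem=[-9,0,0,0]
After op 7 (push 5): stack=[5] mem=[-9,0,0,0]

[5]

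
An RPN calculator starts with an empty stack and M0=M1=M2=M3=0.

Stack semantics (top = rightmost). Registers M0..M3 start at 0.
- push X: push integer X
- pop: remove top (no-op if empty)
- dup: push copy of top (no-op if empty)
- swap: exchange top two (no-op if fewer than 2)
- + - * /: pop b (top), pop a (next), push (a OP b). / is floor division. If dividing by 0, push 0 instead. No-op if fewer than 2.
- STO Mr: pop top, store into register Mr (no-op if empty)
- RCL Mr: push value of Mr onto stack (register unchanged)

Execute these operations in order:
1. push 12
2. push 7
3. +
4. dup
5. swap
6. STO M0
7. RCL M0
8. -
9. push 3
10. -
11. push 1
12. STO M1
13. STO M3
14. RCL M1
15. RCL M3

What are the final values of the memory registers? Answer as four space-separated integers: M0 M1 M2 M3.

After op 1 (push 12): stack=[12] mem=[0,0,0,0]
After op 2 (push 7): stack=[12,7] mem=[0,0,0,0]
After op 3 (+): stack=[19] mem=[0,0,0,0]
After op 4 (dup): stack=[19,19] mem=[0,0,0,0]
After op 5 (swap): stack=[19,19] mem=[0,0,0,0]
After op 6 (STO M0): stack=[19] mem=[19,0,0,0]
After op 7 (RCL M0): stack=[19,19] mem=[19,0,0,0]
After op 8 (-): stack=[0] mem=[19,0,0,0]
After op 9 (push 3): stack=[0,3] mem=[19,0,0,0]
After op 10 (-): stack=[-3] mem=[19,0,0,0]
After op 11 (push 1): stack=[-3,1] mem=[19,0,0,0]
After op 12 (STO M1): stack=[-3] mem=[19,1,0,0]
After op 13 (STO M3): stack=[empty] mem=[19,1,0,-3]
After op 14 (RCL M1): stack=[1] mem=[19,1,0,-3]
After op 15 (RCL M3): stack=[1,-3] mem=[19,1,0,-3]

Answer: 19 1 0 -3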